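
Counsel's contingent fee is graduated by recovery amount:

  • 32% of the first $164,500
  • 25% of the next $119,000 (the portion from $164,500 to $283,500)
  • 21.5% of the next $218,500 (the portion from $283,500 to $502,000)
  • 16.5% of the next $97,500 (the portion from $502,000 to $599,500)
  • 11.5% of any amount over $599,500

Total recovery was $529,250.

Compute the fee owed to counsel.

$133,863.75

First $164,500 at 32% = $52,640.00
Next $119,000 at 25% = $29,750.00
Next $218,500 at 21.5% = $46,977.50
Remaining $27,250 at 16.5% = $4,496.25
Fee: $52,640.00 + $29,750.00 + $46,977.50 + $4,496.25 = $133,863.75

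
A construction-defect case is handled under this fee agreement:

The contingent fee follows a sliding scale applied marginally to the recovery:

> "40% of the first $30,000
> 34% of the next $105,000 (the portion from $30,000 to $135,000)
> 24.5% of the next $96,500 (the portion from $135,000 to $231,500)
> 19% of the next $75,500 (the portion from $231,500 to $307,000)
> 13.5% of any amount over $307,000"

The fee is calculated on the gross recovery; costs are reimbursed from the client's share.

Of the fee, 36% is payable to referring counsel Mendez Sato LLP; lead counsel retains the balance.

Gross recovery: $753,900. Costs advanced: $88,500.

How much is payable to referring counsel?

$52,566.84

Fee base is the gross recovery, $753,900; costs are reimbursed separately.
First $30,000 at 40% = $12,000.00
Next $105,000 at 34% = $35,700.00
Next $96,500 at 24.5% = $23,642.50
Next $75,500 at 19% = $14,345.00
Remaining $446,900 at 13.5% = $60,331.50
Fee: $12,000.00 + $35,700.00 + $23,642.50 + $14,345.00 + $60,331.50 = $146,019.00
Referral share: 36% of $146,019.00 = $52,566.84; lead counsel retains $146,019.00 − $52,566.84 = $93,452.16.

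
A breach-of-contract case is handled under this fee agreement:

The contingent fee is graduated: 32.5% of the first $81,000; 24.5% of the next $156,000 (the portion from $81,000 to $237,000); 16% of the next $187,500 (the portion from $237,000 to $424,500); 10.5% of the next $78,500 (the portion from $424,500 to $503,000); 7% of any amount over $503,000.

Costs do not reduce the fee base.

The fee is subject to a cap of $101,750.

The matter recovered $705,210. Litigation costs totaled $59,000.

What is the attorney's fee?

Fee base is the gross recovery, $705,210; costs are reimbursed separately.
First $81,000 at 32.5% = $26,325.00
Next $156,000 at 24.5% = $38,220.00
Next $187,500 at 16% = $30,000.00
Next $78,500 at 10.5% = $8,242.50
Remaining $202,210 at 7% = $14,154.70
Fee: $26,325.00 + $38,220.00 + $30,000.00 + $8,242.50 + $14,154.70 = $116,942.20
$116,942.20 exceeds the $101,750 cap, so the fee is capped at $101,750.00.

$101,750.00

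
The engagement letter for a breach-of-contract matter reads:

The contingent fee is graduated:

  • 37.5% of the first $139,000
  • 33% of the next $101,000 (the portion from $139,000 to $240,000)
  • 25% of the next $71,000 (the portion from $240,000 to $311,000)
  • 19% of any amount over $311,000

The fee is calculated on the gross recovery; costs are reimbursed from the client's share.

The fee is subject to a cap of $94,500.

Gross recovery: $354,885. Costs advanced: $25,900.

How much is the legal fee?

$94,500.00

Fee base is the gross recovery, $354,885; costs are reimbursed separately.
First $139,000 at 37.5% = $52,125.00
Next $101,000 at 33% = $33,330.00
Next $71,000 at 25% = $17,750.00
Remaining $43,885 at 19% = $8,338.15
Fee: $52,125.00 + $33,330.00 + $17,750.00 + $8,338.15 = $111,543.15
$111,543.15 exceeds the $94,500 cap, so the fee is capped at $94,500.00.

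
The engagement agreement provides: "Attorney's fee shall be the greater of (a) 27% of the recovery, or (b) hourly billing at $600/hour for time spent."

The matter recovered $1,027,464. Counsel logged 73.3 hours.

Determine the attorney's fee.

$277,415.28

(a) 27% of $1,027,464 = $277,415.28
(b) 73.3 × $600 = $43,980.00
The greater is (a): $277,415.28.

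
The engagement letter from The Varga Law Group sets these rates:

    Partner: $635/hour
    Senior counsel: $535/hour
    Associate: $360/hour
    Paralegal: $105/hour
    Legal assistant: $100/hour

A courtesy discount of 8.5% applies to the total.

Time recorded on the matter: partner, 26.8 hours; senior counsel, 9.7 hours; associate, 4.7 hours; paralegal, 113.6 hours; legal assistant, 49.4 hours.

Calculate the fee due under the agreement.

Partner: 26.8 × $635 = $17,018.00
Senior counsel: 9.7 × $535 = $5,189.50
Associate: 4.7 × $360 = $1,692.00
Paralegal: 113.6 × $105 = $11,928.00
Legal assistant: 49.4 × $100 = $4,940.00
Subtotal: $40,767.50
Less 8.5% discount: −$3,465.24
Total: $40,767.50 − $3,465.24 = $37,302.26

$37,302.26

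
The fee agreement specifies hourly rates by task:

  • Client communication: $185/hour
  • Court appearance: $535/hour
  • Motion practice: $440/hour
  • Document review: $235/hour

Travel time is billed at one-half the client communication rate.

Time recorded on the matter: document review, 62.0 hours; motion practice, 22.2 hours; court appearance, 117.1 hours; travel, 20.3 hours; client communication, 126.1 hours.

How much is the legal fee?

Client communication: 126.1 × $185 = $23,328.50
Court appearance: 117.1 × $535 = $62,648.50
Motion practice: 22.2 × $440 = $9,768.00
Document review: 62.0 × $235 = $14,570.00
Subtotal: $23,328.50 + $62,648.50 + $9,768.00 + $14,570.00 = $110,315.00
Travel: 20.3 × ($185 ÷ 2) = 20.3 × $92.50 = $1,877.75
Total: $110,315.00 + $1,877.75 = $112,192.75

$112,192.75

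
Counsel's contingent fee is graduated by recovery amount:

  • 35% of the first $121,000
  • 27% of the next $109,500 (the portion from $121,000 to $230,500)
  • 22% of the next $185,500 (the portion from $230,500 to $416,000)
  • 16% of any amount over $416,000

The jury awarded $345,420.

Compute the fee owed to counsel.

$97,197.40

First $121,000 at 35% = $42,350.00
Next $109,500 at 27% = $29,565.00
Remaining $114,920 at 22% = $25,282.40
Fee: $42,350.00 + $29,565.00 + $25,282.40 = $97,197.40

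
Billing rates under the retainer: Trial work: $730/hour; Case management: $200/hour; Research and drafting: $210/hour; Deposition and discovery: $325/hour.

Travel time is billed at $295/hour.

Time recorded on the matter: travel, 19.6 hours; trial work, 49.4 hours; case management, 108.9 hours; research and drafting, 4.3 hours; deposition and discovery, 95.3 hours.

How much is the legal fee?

$95,499.50

Trial work: 49.4 × $730 = $36,062.00
Case management: 108.9 × $200 = $21,780.00
Research and drafting: 4.3 × $210 = $903.00
Deposition and discovery: 95.3 × $325 = $30,972.50
Subtotal: $36,062.00 + $21,780.00 + $903.00 + $30,972.50 = $89,717.50
Travel: 19.6 × $295 = $5,782.00
Total: $89,717.50 + $5,782.00 = $95,499.50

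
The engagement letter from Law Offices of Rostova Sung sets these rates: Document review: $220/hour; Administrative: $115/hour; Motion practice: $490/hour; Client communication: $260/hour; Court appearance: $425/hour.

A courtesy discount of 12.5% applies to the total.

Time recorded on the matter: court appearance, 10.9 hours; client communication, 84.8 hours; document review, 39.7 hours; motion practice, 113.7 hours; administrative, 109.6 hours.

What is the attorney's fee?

Document review: 39.7 × $220 = $8,734.00
Administrative: 109.6 × $115 = $12,604.00
Motion practice: 113.7 × $490 = $55,713.00
Client communication: 84.8 × $260 = $22,048.00
Court appearance: 10.9 × $425 = $4,632.50
Subtotal: $103,731.50
Less 12.5% discount: −$12,966.44
Total: $103,731.50 − $12,966.44 = $90,765.06

$90,765.06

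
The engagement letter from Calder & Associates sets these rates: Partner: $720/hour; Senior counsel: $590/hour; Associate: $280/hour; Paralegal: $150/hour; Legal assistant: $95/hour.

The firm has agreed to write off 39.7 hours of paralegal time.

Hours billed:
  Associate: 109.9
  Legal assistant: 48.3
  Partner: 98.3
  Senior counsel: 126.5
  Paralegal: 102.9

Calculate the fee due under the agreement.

Partner: 98.3 × $720 = $70,776.00
Senior counsel: 126.5 × $590 = $74,635.00
Associate: 109.9 × $280 = $30,772.00
Paralegal: 102.9 × $150 = $15,435.00
Legal assistant: 48.3 × $95 = $4,588.50
Subtotal: $196,206.50
Write-off: 39.7 × $150 = $5,955.00
Total: $196,206.50 − $5,955.00 = $190,251.50

$190,251.50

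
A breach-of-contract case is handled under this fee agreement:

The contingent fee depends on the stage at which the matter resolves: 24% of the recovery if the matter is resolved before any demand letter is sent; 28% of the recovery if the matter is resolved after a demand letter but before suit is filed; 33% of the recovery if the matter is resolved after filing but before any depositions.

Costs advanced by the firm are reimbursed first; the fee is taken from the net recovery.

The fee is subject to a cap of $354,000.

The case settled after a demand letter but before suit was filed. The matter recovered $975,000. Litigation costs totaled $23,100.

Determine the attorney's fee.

Fee base (net of costs): $975,000 − $23,100 = $951,900
The matter settled after a demand letter but before suit was filed, so the 28% rate applies.
$951,900 × 28% = $266,532.00
$266,532.00 is under the $354,000 cap.

$266,532.00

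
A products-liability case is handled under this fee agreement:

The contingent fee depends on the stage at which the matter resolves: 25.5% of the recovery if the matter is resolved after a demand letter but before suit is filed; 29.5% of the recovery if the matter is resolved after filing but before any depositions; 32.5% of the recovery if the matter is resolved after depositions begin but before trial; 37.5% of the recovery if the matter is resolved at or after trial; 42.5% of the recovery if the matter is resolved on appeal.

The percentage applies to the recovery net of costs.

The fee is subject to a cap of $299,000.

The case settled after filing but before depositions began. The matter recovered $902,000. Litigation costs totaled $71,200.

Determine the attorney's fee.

$245,086.00

Fee base (net of costs): $902,000 − $71,200 = $830,800
The matter settled after filing but before depositions began, so the 29.5% rate applies.
$830,800 × 29.5% = $245,086.00
$245,086.00 is under the $299,000 cap.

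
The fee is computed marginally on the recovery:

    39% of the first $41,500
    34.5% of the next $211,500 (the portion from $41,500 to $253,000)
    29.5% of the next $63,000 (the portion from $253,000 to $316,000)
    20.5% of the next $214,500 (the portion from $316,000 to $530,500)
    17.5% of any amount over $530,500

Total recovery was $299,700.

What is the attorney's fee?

First $41,500 at 39% = $16,185.00
Next $211,500 at 34.5% = $72,967.50
Remaining $46,700 at 29.5% = $13,776.50
Fee: $16,185.00 + $72,967.50 + $13,776.50 = $102,929.00

$102,929.00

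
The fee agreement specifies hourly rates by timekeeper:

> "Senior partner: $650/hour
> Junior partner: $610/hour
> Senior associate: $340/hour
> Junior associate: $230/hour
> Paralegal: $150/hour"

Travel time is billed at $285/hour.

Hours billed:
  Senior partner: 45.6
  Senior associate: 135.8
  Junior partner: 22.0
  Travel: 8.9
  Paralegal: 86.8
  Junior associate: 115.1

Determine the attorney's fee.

$131,261.50

Senior partner: 45.6 × $650 = $29,640.00
Junior partner: 22.0 × $610 = $13,420.00
Senior associate: 135.8 × $340 = $46,172.00
Junior associate: 115.1 × $230 = $26,473.00
Paralegal: 86.8 × $150 = $13,020.00
Subtotal: $29,640.00 + $13,420.00 + $46,172.00 + $26,473.00 + $13,020.00 = $128,725.00
Travel: 8.9 × $285 = $2,536.50
Total: $128,725.00 + $2,536.50 = $131,261.50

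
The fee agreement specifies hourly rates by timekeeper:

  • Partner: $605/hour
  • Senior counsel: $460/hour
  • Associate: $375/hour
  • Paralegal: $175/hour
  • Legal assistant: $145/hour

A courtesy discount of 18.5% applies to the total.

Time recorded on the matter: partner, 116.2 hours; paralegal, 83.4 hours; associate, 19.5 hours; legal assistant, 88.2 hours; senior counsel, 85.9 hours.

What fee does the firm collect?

Partner: 116.2 × $605 = $70,301.00
Senior counsel: 85.9 × $460 = $39,514.00
Associate: 19.5 × $375 = $7,312.50
Paralegal: 83.4 × $175 = $14,595.00
Legal assistant: 88.2 × $145 = $12,789.00
Subtotal: $144,511.50
Less 18.5% discount: −$26,734.63
Total: $144,511.50 − $26,734.63 = $117,776.87

$117,776.87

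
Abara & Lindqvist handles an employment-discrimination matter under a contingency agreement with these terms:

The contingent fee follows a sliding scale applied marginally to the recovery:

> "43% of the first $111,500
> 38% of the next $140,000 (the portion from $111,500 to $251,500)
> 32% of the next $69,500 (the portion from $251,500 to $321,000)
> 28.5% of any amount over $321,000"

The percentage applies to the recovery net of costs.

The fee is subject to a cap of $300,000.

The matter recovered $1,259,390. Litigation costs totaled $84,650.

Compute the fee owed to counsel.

$300,000.00

Fee base (net of costs): $1,259,390 − $84,650 = $1,174,740
First $111,500 at 43% = $47,945.00
Next $140,000 at 38% = $53,200.00
Next $69,500 at 32% = $22,240.00
Remaining $853,740 at 28.5% = $243,315.90
Fee: $47,945.00 + $53,200.00 + $22,240.00 + $243,315.90 = $366,700.90
$366,700.90 exceeds the $300,000 cap, so the fee is capped at $300,000.00.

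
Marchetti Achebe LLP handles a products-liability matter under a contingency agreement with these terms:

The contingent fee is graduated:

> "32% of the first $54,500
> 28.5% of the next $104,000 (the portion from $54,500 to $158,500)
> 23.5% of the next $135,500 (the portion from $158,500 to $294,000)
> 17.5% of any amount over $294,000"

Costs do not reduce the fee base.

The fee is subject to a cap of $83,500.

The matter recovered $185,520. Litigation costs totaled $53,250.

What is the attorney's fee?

$53,429.70

Fee base is the gross recovery, $185,520; costs are reimbursed separately.
First $54,500 at 32% = $17,440.00
Next $104,000 at 28.5% = $29,640.00
Remaining $27,020 at 23.5% = $6,349.70
Fee: $17,440.00 + $29,640.00 + $6,349.70 = $53,429.70
$53,429.70 is under the $83,500 cap.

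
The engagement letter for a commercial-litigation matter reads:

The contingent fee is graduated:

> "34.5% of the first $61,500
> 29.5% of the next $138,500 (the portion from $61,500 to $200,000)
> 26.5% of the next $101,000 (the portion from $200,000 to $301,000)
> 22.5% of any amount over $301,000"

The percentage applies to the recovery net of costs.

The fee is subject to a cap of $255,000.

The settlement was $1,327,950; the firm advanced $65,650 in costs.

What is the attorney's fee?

Fee base (net of costs): $1,327,950 − $65,650 = $1,262,300
First $61,500 at 34.5% = $21,217.50
Next $138,500 at 29.5% = $40,857.50
Next $101,000 at 26.5% = $26,765.00
Remaining $961,300 at 22.5% = $216,292.50
Fee: $21,217.50 + $40,857.50 + $26,765.00 + $216,292.50 = $305,132.50
$305,132.50 exceeds the $255,000 cap, so the fee is capped at $255,000.00.

$255,000.00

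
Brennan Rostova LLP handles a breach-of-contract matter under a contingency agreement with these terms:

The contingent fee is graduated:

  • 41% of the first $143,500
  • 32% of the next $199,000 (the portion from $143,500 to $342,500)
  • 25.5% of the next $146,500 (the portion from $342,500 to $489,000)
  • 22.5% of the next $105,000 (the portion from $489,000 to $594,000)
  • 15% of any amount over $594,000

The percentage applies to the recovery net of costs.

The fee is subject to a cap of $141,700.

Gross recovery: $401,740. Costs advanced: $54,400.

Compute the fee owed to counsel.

$123,749.20

Fee base (net of costs): $401,740 − $54,400 = $347,340
First $143,500 at 41% = $58,835.00
Next $199,000 at 32% = $63,680.00
Remaining $4,840 at 25.5% = $1,234.20
Fee: $58,835.00 + $63,680.00 + $1,234.20 = $123,749.20
$123,749.20 is under the $141,700 cap.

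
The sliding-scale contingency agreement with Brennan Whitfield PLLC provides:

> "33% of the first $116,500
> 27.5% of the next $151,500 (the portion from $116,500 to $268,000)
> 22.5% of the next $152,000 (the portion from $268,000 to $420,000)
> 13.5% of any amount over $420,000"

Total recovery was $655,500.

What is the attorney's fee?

First $116,500 at 33% = $38,445.00
Next $151,500 at 27.5% = $41,662.50
Next $152,000 at 22.5% = $34,200.00
Remaining $235,500 at 13.5% = $31,792.50
Fee: $38,445.00 + $41,662.50 + $34,200.00 + $31,792.50 = $146,100.00

$146,100.00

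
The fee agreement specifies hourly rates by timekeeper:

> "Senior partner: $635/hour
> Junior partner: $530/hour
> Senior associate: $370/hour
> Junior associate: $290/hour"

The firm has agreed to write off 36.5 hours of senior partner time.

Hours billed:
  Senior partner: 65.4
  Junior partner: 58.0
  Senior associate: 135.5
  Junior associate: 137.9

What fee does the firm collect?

$139,217.50

Senior partner: 65.4 × $635 = $41,529.00
Junior partner: 58.0 × $530 = $30,740.00
Senior associate: 135.5 × $370 = $50,135.00
Junior associate: 137.9 × $290 = $39,991.00
Subtotal: $162,395.00
Write-off: 36.5 × $635 = $23,177.50
Total: $162,395.00 − $23,177.50 = $139,217.50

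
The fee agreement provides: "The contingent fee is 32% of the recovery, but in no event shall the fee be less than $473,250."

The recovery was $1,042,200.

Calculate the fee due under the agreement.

32% of $1,042,200 = $333,504.00
That is below the $473,250 minimum, so the minimum applies.

$473,250.00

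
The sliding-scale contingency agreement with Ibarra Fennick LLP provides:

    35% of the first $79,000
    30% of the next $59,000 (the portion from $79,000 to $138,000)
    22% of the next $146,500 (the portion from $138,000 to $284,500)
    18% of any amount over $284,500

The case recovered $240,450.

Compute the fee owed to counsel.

$67,889.00

First $79,000 at 35% = $27,650.00
Next $59,000 at 30% = $17,700.00
Remaining $102,450 at 22% = $22,539.00
Fee: $27,650.00 + $17,700.00 + $22,539.00 = $67,889.00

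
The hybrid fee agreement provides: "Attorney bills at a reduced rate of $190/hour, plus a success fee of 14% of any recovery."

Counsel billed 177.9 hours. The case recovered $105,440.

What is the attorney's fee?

Hourly: 177.9 × $190 = $33,801.00
Success fee: 14% of $105,440 = $14,761.60
Total: $33,801.00 + $14,761.60 = $48,562.60

$48,562.60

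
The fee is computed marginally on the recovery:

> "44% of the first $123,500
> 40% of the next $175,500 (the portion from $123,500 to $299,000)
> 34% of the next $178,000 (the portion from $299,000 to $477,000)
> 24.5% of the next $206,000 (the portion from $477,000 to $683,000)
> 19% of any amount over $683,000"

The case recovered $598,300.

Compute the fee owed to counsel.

$214,778.50

First $123,500 at 44% = $54,340.00
Next $175,500 at 40% = $70,200.00
Next $178,000 at 34% = $60,520.00
Remaining $121,300 at 24.5% = $29,718.50
Fee: $54,340.00 + $70,200.00 + $60,520.00 + $29,718.50 = $214,778.50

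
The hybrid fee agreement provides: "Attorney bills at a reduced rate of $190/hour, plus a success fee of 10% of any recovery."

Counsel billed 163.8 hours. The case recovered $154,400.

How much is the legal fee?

Hourly: 163.8 × $190 = $31,122.00
Success fee: 10% of $154,400 = $15,440.00
Total: $31,122.00 + $15,440.00 = $46,562.00

$46,562.00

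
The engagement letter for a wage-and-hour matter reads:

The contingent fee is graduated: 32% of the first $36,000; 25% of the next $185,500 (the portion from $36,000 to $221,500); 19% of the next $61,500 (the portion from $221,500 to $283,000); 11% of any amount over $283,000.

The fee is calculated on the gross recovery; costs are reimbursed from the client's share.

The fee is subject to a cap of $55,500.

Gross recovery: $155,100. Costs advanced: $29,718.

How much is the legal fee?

$41,295.00

Fee base is the gross recovery, $155,100; costs are reimbursed separately.
First $36,000 at 32% = $11,520.00
Remaining $119,100 at 25% = $29,775.00
Fee: $11,520.00 + $29,775.00 = $41,295.00
$41,295.00 is under the $55,500 cap.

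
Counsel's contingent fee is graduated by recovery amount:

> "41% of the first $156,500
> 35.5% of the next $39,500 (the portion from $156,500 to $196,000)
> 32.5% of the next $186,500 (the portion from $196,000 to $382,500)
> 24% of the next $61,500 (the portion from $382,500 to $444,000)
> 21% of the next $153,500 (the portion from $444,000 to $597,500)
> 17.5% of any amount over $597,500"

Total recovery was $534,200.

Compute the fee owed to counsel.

First $156,500 at 41% = $64,165.00
Next $39,500 at 35.5% = $14,022.50
Next $186,500 at 32.5% = $60,612.50
Next $61,500 at 24% = $14,760.00
Remaining $90,200 at 21% = $18,942.00
Fee: $64,165.00 + $14,022.50 + $60,612.50 + $14,760.00 + $18,942.00 = $172,502.00

$172,502.00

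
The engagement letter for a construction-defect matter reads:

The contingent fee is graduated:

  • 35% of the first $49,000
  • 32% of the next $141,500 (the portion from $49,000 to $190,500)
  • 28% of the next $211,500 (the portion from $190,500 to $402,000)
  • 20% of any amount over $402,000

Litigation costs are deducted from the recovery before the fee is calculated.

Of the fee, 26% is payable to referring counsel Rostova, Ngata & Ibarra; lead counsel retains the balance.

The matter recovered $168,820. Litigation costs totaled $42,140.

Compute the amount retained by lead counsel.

$31,085.62

Fee base (net of costs): $168,820 − $42,140 = $126,680
First $49,000 at 35% = $17,150.00
Remaining $77,680 at 32% = $24,857.60
Fee: $17,150.00 + $24,857.60 = $42,007.60
Referral share: 26% of $42,007.60 = $10,921.98; lead counsel retains $42,007.60 − $10,921.98 = $31,085.62.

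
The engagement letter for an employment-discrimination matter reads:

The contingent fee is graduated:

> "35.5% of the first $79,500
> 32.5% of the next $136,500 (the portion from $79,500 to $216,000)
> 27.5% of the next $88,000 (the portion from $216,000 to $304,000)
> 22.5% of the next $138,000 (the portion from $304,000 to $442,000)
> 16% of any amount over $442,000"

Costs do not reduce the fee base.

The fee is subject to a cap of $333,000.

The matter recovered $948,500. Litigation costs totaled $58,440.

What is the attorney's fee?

Fee base is the gross recovery, $948,500; costs are reimbursed separately.
First $79,500 at 35.5% = $28,222.50
Next $136,500 at 32.5% = $44,362.50
Next $88,000 at 27.5% = $24,200.00
Next $138,000 at 22.5% = $31,050.00
Remaining $506,500 at 16% = $81,040.00
Fee: $28,222.50 + $44,362.50 + $24,200.00 + $31,050.00 + $81,040.00 = $208,875.00
$208,875.00 is under the $333,000 cap.

$208,875.00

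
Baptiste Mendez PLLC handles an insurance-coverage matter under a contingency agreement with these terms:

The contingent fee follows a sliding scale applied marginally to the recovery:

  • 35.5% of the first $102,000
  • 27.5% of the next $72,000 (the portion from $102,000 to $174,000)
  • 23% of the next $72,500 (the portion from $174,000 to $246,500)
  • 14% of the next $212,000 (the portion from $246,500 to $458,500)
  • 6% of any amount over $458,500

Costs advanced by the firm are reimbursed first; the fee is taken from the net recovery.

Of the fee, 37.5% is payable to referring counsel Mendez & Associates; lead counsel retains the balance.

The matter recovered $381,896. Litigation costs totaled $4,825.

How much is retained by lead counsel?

Fee base (net of costs): $381,896 − $4,825 = $377,071
First $102,000 at 35.5% = $36,210.00
Next $72,000 at 27.5% = $19,800.00
Next $72,500 at 23% = $16,675.00
Remaining $130,571 at 14% = $18,279.94
Fee: $36,210.00 + $19,800.00 + $16,675.00 + $18,279.94 = $90,964.94
Referral share: 37.5% of $90,964.94 = $34,111.85; lead counsel retains $90,964.94 − $34,111.85 = $56,853.09.

$56,853.09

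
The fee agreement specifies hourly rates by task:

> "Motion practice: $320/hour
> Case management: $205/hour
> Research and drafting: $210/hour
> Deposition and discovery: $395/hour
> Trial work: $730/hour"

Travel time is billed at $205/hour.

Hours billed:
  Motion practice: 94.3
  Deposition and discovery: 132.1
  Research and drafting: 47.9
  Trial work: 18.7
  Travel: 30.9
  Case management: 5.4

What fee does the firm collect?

$113,507.00

Motion practice: 94.3 × $320 = $30,176.00
Case management: 5.4 × $205 = $1,107.00
Research and drafting: 47.9 × $210 = $10,059.00
Deposition and discovery: 132.1 × $395 = $52,179.50
Trial work: 18.7 × $730 = $13,651.00
Subtotal: $30,176.00 + $1,107.00 + $10,059.00 + $52,179.50 + $13,651.00 = $107,172.50
Travel: 30.9 × $205 = $6,334.50
Total: $107,172.50 + $6,334.50 = $113,507.00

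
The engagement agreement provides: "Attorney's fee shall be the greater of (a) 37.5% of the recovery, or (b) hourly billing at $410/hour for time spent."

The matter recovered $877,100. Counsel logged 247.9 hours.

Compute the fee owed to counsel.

(a) 37.5% of $877,100 = $328,912.50
(b) 247.9 × $410 = $101,639.00
The greater is (a): $328,912.50.

$328,912.50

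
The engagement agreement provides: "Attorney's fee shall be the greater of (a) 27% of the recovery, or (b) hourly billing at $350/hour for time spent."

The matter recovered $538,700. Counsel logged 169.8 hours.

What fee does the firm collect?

$145,449.00

(a) 27% of $538,700 = $145,449.00
(b) 169.8 × $350 = $59,430.00
The greater is (a): $145,449.00.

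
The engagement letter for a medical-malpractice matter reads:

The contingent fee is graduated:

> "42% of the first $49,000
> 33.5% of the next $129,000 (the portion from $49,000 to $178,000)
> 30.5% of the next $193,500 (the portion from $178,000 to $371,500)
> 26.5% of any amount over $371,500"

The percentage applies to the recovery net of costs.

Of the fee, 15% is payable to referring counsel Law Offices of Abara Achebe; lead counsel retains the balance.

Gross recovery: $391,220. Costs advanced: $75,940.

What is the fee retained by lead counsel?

$89,815.59

Fee base (net of costs): $391,220 − $75,940 = $315,280
First $49,000 at 42% = $20,580.00
Next $129,000 at 33.5% = $43,215.00
Remaining $137,280 at 30.5% = $41,870.40
Fee: $20,580.00 + $43,215.00 + $41,870.40 = $105,665.40
Referral share: 15% of $105,665.40 = $15,849.81; lead counsel retains $105,665.40 − $15,849.81 = $89,815.59.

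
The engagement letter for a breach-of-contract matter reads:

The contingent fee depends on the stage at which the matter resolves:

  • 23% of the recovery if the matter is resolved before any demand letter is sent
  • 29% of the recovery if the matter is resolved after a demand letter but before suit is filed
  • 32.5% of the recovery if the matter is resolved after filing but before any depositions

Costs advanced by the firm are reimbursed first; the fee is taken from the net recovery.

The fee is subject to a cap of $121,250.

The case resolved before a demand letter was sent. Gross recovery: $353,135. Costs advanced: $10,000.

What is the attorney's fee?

$78,921.05

Fee base (net of costs): $353,135 − $10,000 = $343,135
The matter resolved before a demand letter was sent, so the 23% rate applies.
$343,135 × 23% = $78,921.05
$78,921.05 is under the $121,250 cap.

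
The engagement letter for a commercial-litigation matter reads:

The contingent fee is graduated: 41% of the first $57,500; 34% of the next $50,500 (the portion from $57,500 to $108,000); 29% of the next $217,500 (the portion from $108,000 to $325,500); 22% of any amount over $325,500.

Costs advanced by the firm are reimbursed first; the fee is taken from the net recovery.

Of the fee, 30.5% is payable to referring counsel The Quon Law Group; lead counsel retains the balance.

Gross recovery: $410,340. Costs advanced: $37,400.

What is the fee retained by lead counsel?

Fee base (net of costs): $410,340 − $37,400 = $372,940
First $57,500 at 41% = $23,575.00
Next $50,500 at 34% = $17,170.00
Next $217,500 at 29% = $63,075.00
Remaining $47,440 at 22% = $10,436.80
Fee: $23,575.00 + $17,170.00 + $63,075.00 + $10,436.80 = $114,256.80
Referral share: 30.5% of $114,256.80 = $34,848.32; lead counsel retains $114,256.80 − $34,848.32 = $79,408.48.

$79,408.48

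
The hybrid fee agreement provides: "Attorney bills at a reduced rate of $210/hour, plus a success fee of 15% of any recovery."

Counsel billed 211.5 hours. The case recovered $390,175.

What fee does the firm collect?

Hourly: 211.5 × $210 = $44,415.00
Success fee: 15% of $390,175 = $58,526.25
Total: $44,415.00 + $58,526.25 = $102,941.25

$102,941.25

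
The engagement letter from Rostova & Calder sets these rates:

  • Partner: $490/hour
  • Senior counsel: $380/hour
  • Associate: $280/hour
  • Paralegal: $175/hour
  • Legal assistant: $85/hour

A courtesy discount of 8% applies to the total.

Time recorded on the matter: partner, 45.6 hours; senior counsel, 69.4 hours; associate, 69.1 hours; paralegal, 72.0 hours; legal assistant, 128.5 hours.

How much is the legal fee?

Partner: 45.6 × $490 = $22,344.00
Senior counsel: 69.4 × $380 = $26,372.00
Associate: 69.1 × $280 = $19,348.00
Paralegal: 72.0 × $175 = $12,600.00
Legal assistant: 128.5 × $85 = $10,922.50
Subtotal: $91,586.50
Less 8% discount: −$7,326.92
Total: $91,586.50 − $7,326.92 = $84,259.58

$84,259.58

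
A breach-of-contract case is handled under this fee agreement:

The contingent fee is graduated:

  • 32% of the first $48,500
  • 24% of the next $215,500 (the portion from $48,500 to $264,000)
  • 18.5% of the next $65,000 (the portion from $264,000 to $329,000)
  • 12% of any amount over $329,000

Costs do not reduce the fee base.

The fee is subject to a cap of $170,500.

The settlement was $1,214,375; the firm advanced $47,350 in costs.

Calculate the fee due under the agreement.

$170,500.00

Fee base is the gross recovery, $1,214,375; costs are reimbursed separately.
First $48,500 at 32% = $15,520.00
Next $215,500 at 24% = $51,720.00
Next $65,000 at 18.5% = $12,025.00
Remaining $885,375 at 12% = $106,245.00
Fee: $15,520.00 + $51,720.00 + $12,025.00 + $106,245.00 = $185,510.00
$185,510.00 exceeds the $170,500 cap, so the fee is capped at $170,500.00.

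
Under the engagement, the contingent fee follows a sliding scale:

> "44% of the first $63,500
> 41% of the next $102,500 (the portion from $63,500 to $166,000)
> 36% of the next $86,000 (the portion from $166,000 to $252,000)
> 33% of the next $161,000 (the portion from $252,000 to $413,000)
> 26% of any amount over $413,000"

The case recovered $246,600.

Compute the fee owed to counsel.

$98,981.00

First $63,500 at 44% = $27,940.00
Next $102,500 at 41% = $42,025.00
Remaining $80,600 at 36% = $29,016.00
Fee: $27,940.00 + $42,025.00 + $29,016.00 = $98,981.00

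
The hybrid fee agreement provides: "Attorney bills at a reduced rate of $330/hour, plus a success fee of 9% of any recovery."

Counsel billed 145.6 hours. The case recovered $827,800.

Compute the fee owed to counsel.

Hourly: 145.6 × $330 = $48,048.00
Success fee: 9% of $827,800 = $74,502.00
Total: $48,048.00 + $74,502.00 = $122,550.00

$122,550.00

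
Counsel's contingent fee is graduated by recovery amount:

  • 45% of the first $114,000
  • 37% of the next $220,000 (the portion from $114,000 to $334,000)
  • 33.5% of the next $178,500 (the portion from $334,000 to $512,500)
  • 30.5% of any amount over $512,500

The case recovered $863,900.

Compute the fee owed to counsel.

$299,674.50

First $114,000 at 45% = $51,300.00
Next $220,000 at 37% = $81,400.00
Next $178,500 at 33.5% = $59,797.50
Remaining $351,400 at 30.5% = $107,177.00
Fee: $51,300.00 + $81,400.00 + $59,797.50 + $107,177.00 = $299,674.50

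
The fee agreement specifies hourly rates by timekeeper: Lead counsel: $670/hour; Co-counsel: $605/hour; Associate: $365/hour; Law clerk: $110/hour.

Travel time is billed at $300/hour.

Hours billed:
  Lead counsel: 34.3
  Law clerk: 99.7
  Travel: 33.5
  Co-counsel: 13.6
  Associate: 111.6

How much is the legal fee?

Lead counsel: 34.3 × $670 = $22,981.00
Co-counsel: 13.6 × $605 = $8,228.00
Associate: 111.6 × $365 = $40,734.00
Law clerk: 99.7 × $110 = $10,967.00
Subtotal: $22,981.00 + $8,228.00 + $40,734.00 + $10,967.00 = $82,910.00
Travel: 33.5 × $300 = $10,050.00
Total: $82,910.00 + $10,050.00 = $92,960.00

$92,960.00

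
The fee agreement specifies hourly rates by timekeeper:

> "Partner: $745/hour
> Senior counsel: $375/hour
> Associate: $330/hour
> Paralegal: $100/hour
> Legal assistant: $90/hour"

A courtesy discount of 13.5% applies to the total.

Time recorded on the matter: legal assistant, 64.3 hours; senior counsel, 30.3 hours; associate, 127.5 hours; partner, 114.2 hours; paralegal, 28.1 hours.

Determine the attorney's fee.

$127,253.18

Partner: 114.2 × $745 = $85,079.00
Senior counsel: 30.3 × $375 = $11,362.50
Associate: 127.5 × $330 = $42,075.00
Paralegal: 28.1 × $100 = $2,810.00
Legal assistant: 64.3 × $90 = $5,787.00
Subtotal: $147,113.50
Less 13.5% discount: −$19,860.32
Total: $147,113.50 − $19,860.32 = $127,253.18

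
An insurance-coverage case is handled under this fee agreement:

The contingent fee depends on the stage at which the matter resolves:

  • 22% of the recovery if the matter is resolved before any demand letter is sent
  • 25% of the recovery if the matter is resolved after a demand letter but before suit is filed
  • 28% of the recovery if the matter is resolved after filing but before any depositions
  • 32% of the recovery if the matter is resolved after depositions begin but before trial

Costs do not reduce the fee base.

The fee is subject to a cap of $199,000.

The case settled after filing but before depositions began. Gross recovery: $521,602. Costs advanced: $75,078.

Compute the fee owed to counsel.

$146,048.56

Fee base is the gross recovery, $521,602; costs are reimbursed separately.
The matter settled after filing but before depositions began, so the 28% rate applies.
$521,602 × 28% = $146,048.56
$146,048.56 is under the $199,000 cap.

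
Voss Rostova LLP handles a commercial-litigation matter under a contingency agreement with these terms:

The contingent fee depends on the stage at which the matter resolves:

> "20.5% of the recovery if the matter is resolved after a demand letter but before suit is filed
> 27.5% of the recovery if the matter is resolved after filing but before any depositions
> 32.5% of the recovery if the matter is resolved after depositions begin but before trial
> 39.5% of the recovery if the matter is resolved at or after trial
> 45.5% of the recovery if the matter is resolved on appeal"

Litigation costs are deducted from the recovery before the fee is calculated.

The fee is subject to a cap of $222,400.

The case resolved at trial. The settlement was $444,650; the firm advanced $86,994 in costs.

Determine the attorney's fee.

Fee base (net of costs): $444,650 − $86,994 = $357,656
The matter resolved at trial, so the 39.5% rate applies.
$357,656 × 39.5% = $141,274.12
$141,274.12 is under the $222,400 cap.

$141,274.12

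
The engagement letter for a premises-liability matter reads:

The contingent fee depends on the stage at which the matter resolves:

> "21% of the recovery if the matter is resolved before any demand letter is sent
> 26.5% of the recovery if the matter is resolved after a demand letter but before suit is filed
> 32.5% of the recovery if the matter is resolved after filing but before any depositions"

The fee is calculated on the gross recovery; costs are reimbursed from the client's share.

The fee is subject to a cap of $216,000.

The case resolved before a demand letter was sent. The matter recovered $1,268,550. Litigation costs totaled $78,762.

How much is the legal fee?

Fee base is the gross recovery, $1,268,550; costs are reimbursed separately.
The matter resolved before a demand letter was sent, so the 21% rate applies.
$1,268,550 × 21% = $266,395.50
$266,395.50 exceeds the $216,000 cap, so the fee is capped at $216,000.00.

$216,000.00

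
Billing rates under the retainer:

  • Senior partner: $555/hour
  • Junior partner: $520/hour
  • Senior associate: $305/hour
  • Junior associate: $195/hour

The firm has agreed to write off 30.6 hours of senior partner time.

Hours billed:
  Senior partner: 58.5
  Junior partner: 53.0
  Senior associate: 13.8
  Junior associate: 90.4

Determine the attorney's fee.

$64,881.50

Senior partner: 58.5 × $555 = $32,467.50
Junior partner: 53.0 × $520 = $27,560.00
Senior associate: 13.8 × $305 = $4,209.00
Junior associate: 90.4 × $195 = $17,628.00
Subtotal: $81,864.50
Write-off: 30.6 × $555 = $16,983.00
Total: $81,864.50 − $16,983.00 = $64,881.50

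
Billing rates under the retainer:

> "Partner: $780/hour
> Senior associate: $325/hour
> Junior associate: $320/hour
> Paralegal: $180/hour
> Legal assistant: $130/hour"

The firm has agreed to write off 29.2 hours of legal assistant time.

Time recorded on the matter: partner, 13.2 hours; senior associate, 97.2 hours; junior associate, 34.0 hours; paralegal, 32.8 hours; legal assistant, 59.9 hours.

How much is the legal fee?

$62,661.00

Partner: 13.2 × $780 = $10,296.00
Senior associate: 97.2 × $325 = $31,590.00
Junior associate: 34.0 × $320 = $10,880.00
Paralegal: 32.8 × $180 = $5,904.00
Legal assistant: 59.9 × $130 = $7,787.00
Subtotal: $66,457.00
Write-off: 29.2 × $130 = $3,796.00
Total: $66,457.00 − $3,796.00 = $62,661.00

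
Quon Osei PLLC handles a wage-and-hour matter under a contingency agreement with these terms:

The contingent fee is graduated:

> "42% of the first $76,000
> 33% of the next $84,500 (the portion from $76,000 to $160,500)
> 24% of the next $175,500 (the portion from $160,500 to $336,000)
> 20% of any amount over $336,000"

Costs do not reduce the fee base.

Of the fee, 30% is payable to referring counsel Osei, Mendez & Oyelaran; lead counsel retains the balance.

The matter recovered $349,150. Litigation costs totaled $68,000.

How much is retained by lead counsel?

$73,188.50

Fee base is the gross recovery, $349,150; costs are reimbursed separately.
First $76,000 at 42% = $31,920.00
Next $84,500 at 33% = $27,885.00
Next $175,500 at 24% = $42,120.00
Remaining $13,150 at 20% = $2,630.00
Fee: $31,920.00 + $27,885.00 + $42,120.00 + $2,630.00 = $104,555.00
Referral share: 30% of $104,555.00 = $31,366.50; lead counsel retains $104,555.00 − $31,366.50 = $73,188.50.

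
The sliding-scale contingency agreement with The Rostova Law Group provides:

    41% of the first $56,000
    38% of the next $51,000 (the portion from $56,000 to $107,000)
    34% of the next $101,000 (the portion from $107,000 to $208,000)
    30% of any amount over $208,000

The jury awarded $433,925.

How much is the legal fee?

First $56,000 at 41% = $22,960.00
Next $51,000 at 38% = $19,380.00
Next $101,000 at 34% = $34,340.00
Remaining $225,925 at 30% = $67,777.50
Fee: $22,960.00 + $19,380.00 + $34,340.00 + $67,777.50 = $144,457.50

$144,457.50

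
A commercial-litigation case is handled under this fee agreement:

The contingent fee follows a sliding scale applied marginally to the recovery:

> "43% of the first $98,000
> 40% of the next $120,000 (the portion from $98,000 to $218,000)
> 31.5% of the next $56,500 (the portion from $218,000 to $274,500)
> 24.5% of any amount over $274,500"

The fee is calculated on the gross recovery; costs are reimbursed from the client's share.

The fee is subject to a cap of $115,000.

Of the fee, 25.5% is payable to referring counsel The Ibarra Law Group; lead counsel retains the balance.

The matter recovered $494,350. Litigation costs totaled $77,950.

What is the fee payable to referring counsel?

$29,325.00

Fee base is the gross recovery, $494,350; costs are reimbursed separately.
First $98,000 at 43% = $42,140.00
Next $120,000 at 40% = $48,000.00
Next $56,500 at 31.5% = $17,797.50
Remaining $219,850 at 24.5% = $53,863.25
Fee: $42,140.00 + $48,000.00 + $17,797.50 + $53,863.25 = $161,800.75
$161,800.75 exceeds the $115,000 cap, so the fee is capped at $115,000.00.
Referral share: 25.5% of $115,000.00 = $29,325.00; lead counsel retains $115,000.00 − $29,325.00 = $85,675.00.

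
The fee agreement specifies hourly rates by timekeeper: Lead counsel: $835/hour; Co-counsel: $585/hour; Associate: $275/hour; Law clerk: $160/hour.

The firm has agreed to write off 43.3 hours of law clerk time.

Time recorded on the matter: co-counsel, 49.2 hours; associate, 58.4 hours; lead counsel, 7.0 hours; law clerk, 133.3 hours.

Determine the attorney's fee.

Lead counsel: 7.0 × $835 = $5,845.00
Co-counsel: 49.2 × $585 = $28,782.00
Associate: 58.4 × $275 = $16,060.00
Law clerk: 133.3 × $160 = $21,328.00
Subtotal: $72,015.00
Write-off: 43.3 × $160 = $6,928.00
Total: $72,015.00 − $6,928.00 = $65,087.00

$65,087.00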